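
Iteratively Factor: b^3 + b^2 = (b)*(b^2 + b) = b*(b + 1)*(b)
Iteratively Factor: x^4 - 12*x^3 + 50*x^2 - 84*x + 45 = (x - 5)*(x^3 - 7*x^2 + 15*x - 9) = (x - 5)*(x - 3)*(x^2 - 4*x + 3) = (x - 5)*(x - 3)*(x - 1)*(x - 3)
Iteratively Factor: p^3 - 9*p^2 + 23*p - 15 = (p - 1)*(p^2 - 8*p + 15) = (p - 5)*(p - 1)*(p - 3)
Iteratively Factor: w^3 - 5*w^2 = (w - 5)*(w^2) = w*(w - 5)*(w)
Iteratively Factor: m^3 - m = (m - 1)*(m^2 + m) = (m - 1)*(m + 1)*(m)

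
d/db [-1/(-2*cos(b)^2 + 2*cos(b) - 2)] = (2*cos(b) - 1)*sin(b)/(2*(sin(b)^2 + cos(b) - 2)^2)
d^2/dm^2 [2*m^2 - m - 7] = 4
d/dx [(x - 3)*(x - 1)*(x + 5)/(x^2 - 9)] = (x^2 + 6*x + 17)/(x^2 + 6*x + 9)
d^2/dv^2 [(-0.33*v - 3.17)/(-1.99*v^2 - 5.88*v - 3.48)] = ((0.33*v + 3.17)*(3.98*v + 5.88)*(7.96*v + 11.76) - (3.9402*v + 16.4974)*(1.99*v^2 + 5.88*v + 3.48))/(1.99*v^2 + 5.88*v + 3.48)^3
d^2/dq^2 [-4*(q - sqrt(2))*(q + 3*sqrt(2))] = -8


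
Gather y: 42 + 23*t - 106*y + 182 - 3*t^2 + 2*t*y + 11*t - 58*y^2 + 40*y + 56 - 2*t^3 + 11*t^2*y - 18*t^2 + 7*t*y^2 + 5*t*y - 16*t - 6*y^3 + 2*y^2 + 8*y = -2*t^3 - 21*t^2 + 18*t - 6*y^3 + y^2*(7*t - 56) + y*(11*t^2 + 7*t - 58) + 280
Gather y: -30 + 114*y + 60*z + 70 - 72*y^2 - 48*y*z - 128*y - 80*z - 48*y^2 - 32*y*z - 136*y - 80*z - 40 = -120*y^2 + y*(-80*z - 150) - 100*z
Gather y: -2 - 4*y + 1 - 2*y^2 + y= -2*y^2 - 3*y - 1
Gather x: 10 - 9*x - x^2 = -x^2 - 9*x + 10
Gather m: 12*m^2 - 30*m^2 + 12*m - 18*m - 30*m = -18*m^2 - 36*m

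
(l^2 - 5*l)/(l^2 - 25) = l/(l + 5)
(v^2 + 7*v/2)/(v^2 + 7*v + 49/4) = 2*v/(2*v + 7)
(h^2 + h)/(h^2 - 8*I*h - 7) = h*(h + 1)/(h^2 - 8*I*h - 7)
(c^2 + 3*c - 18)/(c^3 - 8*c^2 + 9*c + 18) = (c + 6)/(c^2 - 5*c - 6)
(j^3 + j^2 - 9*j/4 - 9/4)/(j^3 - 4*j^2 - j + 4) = (j^2 - 9/4)/(j^2 - 5*j + 4)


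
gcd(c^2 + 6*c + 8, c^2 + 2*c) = c + 2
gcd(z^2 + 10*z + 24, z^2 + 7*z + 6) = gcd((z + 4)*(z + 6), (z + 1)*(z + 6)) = z + 6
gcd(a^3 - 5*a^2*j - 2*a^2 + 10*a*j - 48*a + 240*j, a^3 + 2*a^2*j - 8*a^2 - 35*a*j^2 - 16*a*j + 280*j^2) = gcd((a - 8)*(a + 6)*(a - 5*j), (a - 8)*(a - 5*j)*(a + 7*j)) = a^2 - 5*a*j - 8*a + 40*j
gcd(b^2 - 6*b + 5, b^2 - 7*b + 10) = b - 5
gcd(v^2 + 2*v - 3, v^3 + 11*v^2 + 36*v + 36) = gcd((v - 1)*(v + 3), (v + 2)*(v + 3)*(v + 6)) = v + 3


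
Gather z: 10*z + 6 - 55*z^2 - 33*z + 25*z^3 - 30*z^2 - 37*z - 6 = 25*z^3 - 85*z^2 - 60*z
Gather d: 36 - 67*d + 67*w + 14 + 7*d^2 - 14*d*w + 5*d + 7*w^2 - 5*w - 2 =7*d^2 + d*(-14*w - 62) + 7*w^2 + 62*w + 48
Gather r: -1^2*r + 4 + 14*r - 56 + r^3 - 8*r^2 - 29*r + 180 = r^3 - 8*r^2 - 16*r + 128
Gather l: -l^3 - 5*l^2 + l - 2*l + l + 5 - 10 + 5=-l^3 - 5*l^2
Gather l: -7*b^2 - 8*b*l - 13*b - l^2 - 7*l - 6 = -7*b^2 - 13*b - l^2 + l*(-8*b - 7) - 6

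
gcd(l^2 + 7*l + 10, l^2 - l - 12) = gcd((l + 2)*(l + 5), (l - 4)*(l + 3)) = 1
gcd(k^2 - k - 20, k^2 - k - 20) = k^2 - k - 20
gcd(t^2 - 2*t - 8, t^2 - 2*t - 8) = t^2 - 2*t - 8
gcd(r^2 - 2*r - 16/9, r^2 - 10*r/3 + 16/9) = r - 8/3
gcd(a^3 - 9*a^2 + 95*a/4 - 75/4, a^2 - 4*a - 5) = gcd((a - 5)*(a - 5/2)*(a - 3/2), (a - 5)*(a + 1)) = a - 5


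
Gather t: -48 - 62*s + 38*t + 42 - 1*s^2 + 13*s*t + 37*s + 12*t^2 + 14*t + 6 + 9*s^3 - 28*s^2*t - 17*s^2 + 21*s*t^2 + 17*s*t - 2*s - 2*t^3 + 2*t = 9*s^3 - 18*s^2 - 27*s - 2*t^3 + t^2*(21*s + 12) + t*(-28*s^2 + 30*s + 54)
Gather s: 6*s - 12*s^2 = -12*s^2 + 6*s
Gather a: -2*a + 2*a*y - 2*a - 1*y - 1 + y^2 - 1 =a*(2*y - 4) + y^2 - y - 2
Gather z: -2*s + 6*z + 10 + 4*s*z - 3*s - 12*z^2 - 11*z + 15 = -5*s - 12*z^2 + z*(4*s - 5) + 25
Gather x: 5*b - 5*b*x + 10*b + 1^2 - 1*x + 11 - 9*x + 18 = 15*b + x*(-5*b - 10) + 30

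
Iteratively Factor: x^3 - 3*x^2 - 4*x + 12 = (x - 2)*(x^2 - x - 6) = (x - 3)*(x - 2)*(x + 2)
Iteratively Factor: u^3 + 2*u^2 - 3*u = (u + 3)*(u^2 - u) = u*(u + 3)*(u - 1)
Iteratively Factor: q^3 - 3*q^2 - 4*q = (q - 4)*(q^2 + q) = (q - 4)*(q + 1)*(q)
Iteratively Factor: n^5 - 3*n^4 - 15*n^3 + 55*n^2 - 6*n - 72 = (n - 3)*(n^4 - 15*n^2 + 10*n + 24) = (n - 3)*(n + 1)*(n^3 - n^2 - 14*n + 24) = (n - 3)*(n - 2)*(n + 1)*(n^2 + n - 12) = (n - 3)*(n - 2)*(n + 1)*(n + 4)*(n - 3)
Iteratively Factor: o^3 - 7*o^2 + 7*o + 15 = (o - 3)*(o^2 - 4*o - 5) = (o - 5)*(o - 3)*(o + 1)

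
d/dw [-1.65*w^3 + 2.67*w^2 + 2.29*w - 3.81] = -4.95*w^2 + 5.34*w + 2.29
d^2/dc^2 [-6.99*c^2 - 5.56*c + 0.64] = -13.9800000000000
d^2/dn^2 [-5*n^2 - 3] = -10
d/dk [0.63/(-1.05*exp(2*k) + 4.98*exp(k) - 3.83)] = (1.323*exp(k) - 3.1374)*exp(k)/(1.05*exp(2*k) - 4.98*exp(k) + 3.83)^2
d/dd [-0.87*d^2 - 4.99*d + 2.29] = -1.74*d - 4.99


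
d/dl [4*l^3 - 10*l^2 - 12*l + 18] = 12*l^2 - 20*l - 12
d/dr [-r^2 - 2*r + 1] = -2*r - 2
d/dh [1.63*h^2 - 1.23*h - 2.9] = 3.26*h - 1.23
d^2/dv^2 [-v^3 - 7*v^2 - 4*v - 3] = -6*v - 14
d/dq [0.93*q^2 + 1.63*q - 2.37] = 1.86*q + 1.63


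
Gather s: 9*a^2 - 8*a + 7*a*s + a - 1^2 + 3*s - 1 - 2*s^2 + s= 9*a^2 - 7*a - 2*s^2 + s*(7*a + 4) - 2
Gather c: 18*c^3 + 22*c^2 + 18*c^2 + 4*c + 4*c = 18*c^3 + 40*c^2 + 8*c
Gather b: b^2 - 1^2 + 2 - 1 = b^2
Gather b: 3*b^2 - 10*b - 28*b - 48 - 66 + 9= 3*b^2 - 38*b - 105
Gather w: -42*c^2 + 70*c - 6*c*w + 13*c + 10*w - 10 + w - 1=-42*c^2 + 83*c + w*(11 - 6*c) - 11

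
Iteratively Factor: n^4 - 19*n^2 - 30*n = (n - 5)*(n^3 + 5*n^2 + 6*n) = (n - 5)*(n + 3)*(n^2 + 2*n) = n*(n - 5)*(n + 3)*(n + 2)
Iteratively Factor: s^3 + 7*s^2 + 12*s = (s)*(s^2 + 7*s + 12) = s*(s + 4)*(s + 3)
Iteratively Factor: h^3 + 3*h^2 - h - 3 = (h + 1)*(h^2 + 2*h - 3) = (h - 1)*(h + 1)*(h + 3)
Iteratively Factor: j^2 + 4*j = (j + 4)*(j)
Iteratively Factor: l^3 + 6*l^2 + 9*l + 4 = (l + 1)*(l^2 + 5*l + 4) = (l + 1)*(l + 4)*(l + 1)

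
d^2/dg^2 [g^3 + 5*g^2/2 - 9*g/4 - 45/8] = 6*g + 5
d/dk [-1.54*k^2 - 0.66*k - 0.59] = -3.08*k - 0.66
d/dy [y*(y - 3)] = 2*y - 3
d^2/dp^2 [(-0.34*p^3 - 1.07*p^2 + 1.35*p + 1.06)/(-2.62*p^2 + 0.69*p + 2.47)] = (3.5527136788005e-15*p^5 - 9.940888*p^3 + 1.365576*p^2 - 28.474896*p + 2.928836)/(17.984728*p^6 - 14.209308*p^5 - 47.123058*p^4 + 26.463087*p^3 + 44.425173*p^2 - 12.628863*p - 15.069223)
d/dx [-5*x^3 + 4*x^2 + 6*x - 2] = -15*x^2 + 8*x + 6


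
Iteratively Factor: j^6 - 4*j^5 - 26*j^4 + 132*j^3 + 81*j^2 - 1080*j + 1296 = (j - 3)*(j^5 - j^4 - 29*j^3 + 45*j^2 + 216*j - 432) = (j - 3)*(j + 4)*(j^4 - 5*j^3 - 9*j^2 + 81*j - 108) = (j - 3)^2*(j + 4)*(j^3 - 2*j^2 - 15*j + 36) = (j - 3)^3*(j + 4)*(j^2 + j - 12) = (j - 3)^4*(j + 4)*(j + 4)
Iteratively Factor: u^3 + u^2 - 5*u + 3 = (u + 3)*(u^2 - 2*u + 1) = (u - 1)*(u + 3)*(u - 1)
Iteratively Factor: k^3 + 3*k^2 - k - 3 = (k + 1)*(k^2 + 2*k - 3) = (k - 1)*(k + 1)*(k + 3)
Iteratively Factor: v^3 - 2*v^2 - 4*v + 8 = (v - 2)*(v^2 - 4) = (v - 2)*(v + 2)*(v - 2)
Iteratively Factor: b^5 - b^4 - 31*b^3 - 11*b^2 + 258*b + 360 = (b + 2)*(b^4 - 3*b^3 - 25*b^2 + 39*b + 180) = (b + 2)*(b + 3)*(b^3 - 6*b^2 - 7*b + 60) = (b + 2)*(b + 3)^2*(b^2 - 9*b + 20) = (b - 5)*(b + 2)*(b + 3)^2*(b - 4)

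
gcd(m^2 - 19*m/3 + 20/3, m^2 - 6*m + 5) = m - 5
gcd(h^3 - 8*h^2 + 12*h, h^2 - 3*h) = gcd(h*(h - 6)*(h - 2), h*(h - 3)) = h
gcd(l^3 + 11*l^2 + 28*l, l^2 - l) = l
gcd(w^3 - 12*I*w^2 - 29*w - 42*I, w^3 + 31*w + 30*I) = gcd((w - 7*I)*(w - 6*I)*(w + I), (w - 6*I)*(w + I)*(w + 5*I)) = w^2 - 5*I*w + 6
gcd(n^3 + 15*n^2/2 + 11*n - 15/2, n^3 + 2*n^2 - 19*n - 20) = n + 5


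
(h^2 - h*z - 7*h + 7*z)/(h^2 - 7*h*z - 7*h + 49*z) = (-h + z)/(-h + 7*z)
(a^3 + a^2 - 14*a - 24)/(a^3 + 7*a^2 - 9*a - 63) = (a^2 - 2*a - 8)/(a^2 + 4*a - 21)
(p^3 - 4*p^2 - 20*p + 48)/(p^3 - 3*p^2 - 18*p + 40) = (p - 6)/(p - 5)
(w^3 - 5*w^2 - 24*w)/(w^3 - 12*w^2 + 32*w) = (w + 3)/(w - 4)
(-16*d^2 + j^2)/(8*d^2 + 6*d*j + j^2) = (-4*d + j)/(2*d + j)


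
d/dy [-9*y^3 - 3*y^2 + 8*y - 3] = -27*y^2 - 6*y + 8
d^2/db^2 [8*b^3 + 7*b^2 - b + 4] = 48*b + 14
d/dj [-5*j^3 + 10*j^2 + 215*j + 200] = -15*j^2 + 20*j + 215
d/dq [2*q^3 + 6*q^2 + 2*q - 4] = 6*q^2 + 12*q + 2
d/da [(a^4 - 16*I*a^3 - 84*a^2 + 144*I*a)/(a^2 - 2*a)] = (2*a^3 + a^2*(-6 - 16*I) + 64*I*a + 168 - 144*I)/(a^2 - 4*a + 4)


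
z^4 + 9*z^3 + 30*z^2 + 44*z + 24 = (z + 2)^3*(z + 3)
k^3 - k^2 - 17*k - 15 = (k - 5)*(k + 1)*(k + 3)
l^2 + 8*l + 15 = (l + 3)*(l + 5)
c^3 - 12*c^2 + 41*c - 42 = (c - 7)*(c - 3)*(c - 2)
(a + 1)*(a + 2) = a^2 + 3*a + 2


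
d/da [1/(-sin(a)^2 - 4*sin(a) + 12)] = 2*(sin(a) + 2)*cos(a)/(sin(a)^2 + 4*sin(a) - 12)^2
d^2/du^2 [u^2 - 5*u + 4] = 2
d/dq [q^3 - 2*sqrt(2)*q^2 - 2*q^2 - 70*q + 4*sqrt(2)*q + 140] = 3*q^2 - 4*sqrt(2)*q - 4*q - 70 + 4*sqrt(2)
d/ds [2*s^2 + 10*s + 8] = 4*s + 10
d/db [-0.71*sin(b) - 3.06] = -0.71*cos(b)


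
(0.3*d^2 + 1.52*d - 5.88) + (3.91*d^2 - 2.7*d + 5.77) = 4.21*d^2 - 1.18*d - 0.11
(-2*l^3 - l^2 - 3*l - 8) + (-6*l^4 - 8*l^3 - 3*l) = -6*l^4 - 10*l^3 - l^2 - 6*l - 8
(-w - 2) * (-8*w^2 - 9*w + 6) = 8*w^3 + 25*w^2 + 12*w - 12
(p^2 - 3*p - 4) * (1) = p^2 - 3*p - 4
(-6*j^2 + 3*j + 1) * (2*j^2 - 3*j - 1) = -12*j^4 + 24*j^3 - j^2 - 6*j - 1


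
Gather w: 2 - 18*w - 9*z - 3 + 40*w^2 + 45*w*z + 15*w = 40*w^2 + w*(45*z - 3) - 9*z - 1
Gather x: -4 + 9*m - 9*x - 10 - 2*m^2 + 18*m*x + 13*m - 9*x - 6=-2*m^2 + 22*m + x*(18*m - 18) - 20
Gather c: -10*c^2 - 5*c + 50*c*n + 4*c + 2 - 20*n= -10*c^2 + c*(50*n - 1) - 20*n + 2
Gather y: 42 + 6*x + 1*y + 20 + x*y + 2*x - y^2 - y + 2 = x*y + 8*x - y^2 + 64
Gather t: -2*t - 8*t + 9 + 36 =45 - 10*t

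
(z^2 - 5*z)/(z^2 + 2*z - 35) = z/(z + 7)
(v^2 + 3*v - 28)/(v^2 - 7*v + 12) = (v + 7)/(v - 3)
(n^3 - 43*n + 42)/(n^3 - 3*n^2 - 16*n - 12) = (n^2 + 6*n - 7)/(n^2 + 3*n + 2)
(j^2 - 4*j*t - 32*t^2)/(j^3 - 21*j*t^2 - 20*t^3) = (-j + 8*t)/(-j^2 + 4*j*t + 5*t^2)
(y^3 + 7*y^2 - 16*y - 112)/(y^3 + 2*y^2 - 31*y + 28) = (y + 4)/(y - 1)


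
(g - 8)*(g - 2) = g^2 - 10*g + 16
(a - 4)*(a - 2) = a^2 - 6*a + 8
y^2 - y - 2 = (y - 2)*(y + 1)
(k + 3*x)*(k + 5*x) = k^2 + 8*k*x + 15*x^2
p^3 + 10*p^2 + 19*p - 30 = (p - 1)*(p + 5)*(p + 6)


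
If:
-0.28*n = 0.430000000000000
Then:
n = -1.54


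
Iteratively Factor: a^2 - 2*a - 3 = (a + 1)*(a - 3)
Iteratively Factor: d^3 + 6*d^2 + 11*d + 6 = (d + 2)*(d^2 + 4*d + 3) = (d + 2)*(d + 3)*(d + 1)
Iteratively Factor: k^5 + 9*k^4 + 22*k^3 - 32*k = (k)*(k^4 + 9*k^3 + 22*k^2 - 32) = k*(k + 2)*(k^3 + 7*k^2 + 8*k - 16) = k*(k - 1)*(k + 2)*(k^2 + 8*k + 16) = k*(k - 1)*(k + 2)*(k + 4)*(k + 4)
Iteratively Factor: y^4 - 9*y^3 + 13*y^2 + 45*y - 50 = (y - 1)*(y^3 - 8*y^2 + 5*y + 50) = (y - 5)*(y - 1)*(y^2 - 3*y - 10) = (y - 5)*(y - 1)*(y + 2)*(y - 5)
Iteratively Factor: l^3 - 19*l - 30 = (l + 3)*(l^2 - 3*l - 10) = (l + 2)*(l + 3)*(l - 5)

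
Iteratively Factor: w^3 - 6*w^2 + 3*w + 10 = (w - 5)*(w^2 - w - 2) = (w - 5)*(w - 2)*(w + 1)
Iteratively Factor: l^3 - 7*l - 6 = (l - 3)*(l^2 + 3*l + 2) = (l - 3)*(l + 2)*(l + 1)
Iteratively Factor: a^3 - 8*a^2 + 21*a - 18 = (a - 3)*(a^2 - 5*a + 6) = (a - 3)^2*(a - 2)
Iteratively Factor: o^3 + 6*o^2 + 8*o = (o + 2)*(o^2 + 4*o) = (o + 2)*(o + 4)*(o)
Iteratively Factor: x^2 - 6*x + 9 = (x - 3)*(x - 3)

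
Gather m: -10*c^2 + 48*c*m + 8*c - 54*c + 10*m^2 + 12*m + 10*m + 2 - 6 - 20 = -10*c^2 - 46*c + 10*m^2 + m*(48*c + 22) - 24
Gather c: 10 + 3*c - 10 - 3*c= 0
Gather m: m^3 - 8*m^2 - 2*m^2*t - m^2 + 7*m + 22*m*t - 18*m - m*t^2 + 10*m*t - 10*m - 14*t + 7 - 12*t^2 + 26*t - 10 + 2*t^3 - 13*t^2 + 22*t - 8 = m^3 + m^2*(-2*t - 9) + m*(-t^2 + 32*t - 21) + 2*t^3 - 25*t^2 + 34*t - 11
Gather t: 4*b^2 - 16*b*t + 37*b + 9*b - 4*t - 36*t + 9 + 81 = 4*b^2 + 46*b + t*(-16*b - 40) + 90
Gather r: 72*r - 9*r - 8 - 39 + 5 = 63*r - 42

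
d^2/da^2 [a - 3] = 0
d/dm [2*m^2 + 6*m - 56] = 4*m + 6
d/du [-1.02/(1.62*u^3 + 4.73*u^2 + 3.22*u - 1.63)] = (4.9572*u^2 + 9.6492*u + 3.2844)/(1.62*u^3 + 4.73*u^2 + 3.22*u - 1.63)^2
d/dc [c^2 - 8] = 2*c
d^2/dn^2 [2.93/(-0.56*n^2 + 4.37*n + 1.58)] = (-1.837696*n^2 + 14.340592*n + 2.93*(1.12*n - 4.37)*(2.24*n - 8.74) + 5.184928)/(-0.56*n^2 + 4.37*n + 1.58)^3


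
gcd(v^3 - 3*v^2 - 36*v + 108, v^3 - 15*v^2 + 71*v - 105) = v - 3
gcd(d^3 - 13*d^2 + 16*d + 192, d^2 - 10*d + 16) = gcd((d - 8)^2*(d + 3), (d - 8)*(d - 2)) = d - 8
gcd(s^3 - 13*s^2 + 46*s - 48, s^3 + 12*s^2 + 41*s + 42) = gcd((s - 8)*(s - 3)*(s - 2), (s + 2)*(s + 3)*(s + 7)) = 1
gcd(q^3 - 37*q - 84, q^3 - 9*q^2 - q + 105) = q^2 - 4*q - 21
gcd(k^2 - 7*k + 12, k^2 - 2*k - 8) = k - 4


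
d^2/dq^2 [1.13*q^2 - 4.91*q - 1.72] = 2.26000000000000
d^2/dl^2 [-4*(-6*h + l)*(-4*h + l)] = -8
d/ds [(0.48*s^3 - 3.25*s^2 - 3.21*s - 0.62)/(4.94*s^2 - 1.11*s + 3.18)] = (2.3712*s^4 - 1.0656*s^3 + 24.0441*s^2 - 14.5444*s - 10.896)/(24.4036*s^4 - 10.9668*s^3 + 32.6505*s^2 - 7.0596*s + 10.1124)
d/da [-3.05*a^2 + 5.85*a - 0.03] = 5.85 - 6.1*a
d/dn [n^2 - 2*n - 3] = 2*n - 2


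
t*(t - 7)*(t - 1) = t^3 - 8*t^2 + 7*t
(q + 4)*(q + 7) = q^2 + 11*q + 28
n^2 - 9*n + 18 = (n - 6)*(n - 3)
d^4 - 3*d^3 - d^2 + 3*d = d*(d - 3)*(d - 1)*(d + 1)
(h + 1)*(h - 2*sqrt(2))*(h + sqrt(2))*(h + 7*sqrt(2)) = h^4 + h^3 + 6*sqrt(2)*h^3 - 18*h^2 + 6*sqrt(2)*h^2 - 28*sqrt(2)*h - 18*h - 28*sqrt(2)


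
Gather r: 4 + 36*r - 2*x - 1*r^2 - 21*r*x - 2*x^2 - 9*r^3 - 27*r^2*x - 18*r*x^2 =-9*r^3 + r^2*(-27*x - 1) + r*(-18*x^2 - 21*x + 36) - 2*x^2 - 2*x + 4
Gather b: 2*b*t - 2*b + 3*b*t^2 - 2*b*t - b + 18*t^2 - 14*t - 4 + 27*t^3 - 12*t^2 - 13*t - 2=b*(3*t^2 - 3) + 27*t^3 + 6*t^2 - 27*t - 6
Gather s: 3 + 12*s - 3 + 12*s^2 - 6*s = 12*s^2 + 6*s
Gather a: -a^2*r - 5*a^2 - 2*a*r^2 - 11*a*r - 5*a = a^2*(-r - 5) + a*(-2*r^2 - 11*r - 5)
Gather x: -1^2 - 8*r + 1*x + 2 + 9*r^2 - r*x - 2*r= 9*r^2 - 10*r + x*(1 - r) + 1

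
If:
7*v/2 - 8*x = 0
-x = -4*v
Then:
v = 0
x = 0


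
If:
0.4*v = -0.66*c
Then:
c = -0.606060606060606*v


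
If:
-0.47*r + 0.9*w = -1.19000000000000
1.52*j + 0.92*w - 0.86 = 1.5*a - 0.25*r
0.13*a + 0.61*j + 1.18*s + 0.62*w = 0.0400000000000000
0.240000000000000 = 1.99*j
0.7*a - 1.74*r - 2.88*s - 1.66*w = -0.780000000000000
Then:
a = -1.35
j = 0.12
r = -0.17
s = 0.86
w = -1.41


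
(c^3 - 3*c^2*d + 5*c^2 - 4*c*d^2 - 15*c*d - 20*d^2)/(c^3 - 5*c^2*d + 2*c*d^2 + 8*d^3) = (c + 5)/(c - 2*d)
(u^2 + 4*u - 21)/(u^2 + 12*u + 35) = (u - 3)/(u + 5)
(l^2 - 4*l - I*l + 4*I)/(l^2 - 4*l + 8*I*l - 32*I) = (l - I)/(l + 8*I)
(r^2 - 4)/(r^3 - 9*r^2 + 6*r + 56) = (r - 2)/(r^2 - 11*r + 28)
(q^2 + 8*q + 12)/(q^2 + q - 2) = (q + 6)/(q - 1)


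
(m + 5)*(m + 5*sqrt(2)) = m^2 + 5*m + 5*sqrt(2)*m + 25*sqrt(2)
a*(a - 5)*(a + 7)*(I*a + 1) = I*a^4 + a^3 + 2*I*a^3 + 2*a^2 - 35*I*a^2 - 35*a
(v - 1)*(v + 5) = v^2 + 4*v - 5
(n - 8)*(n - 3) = n^2 - 11*n + 24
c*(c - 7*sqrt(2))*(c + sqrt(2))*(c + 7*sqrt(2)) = c^4 + sqrt(2)*c^3 - 98*c^2 - 98*sqrt(2)*c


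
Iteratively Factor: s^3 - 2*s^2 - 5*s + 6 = (s + 2)*(s^2 - 4*s + 3) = (s - 1)*(s + 2)*(s - 3)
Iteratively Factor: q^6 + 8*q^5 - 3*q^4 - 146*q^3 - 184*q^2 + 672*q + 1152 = (q + 4)*(q^5 + 4*q^4 - 19*q^3 - 70*q^2 + 96*q + 288) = (q - 3)*(q + 4)*(q^4 + 7*q^3 + 2*q^2 - 64*q - 96) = (q - 3)*(q + 2)*(q + 4)*(q^3 + 5*q^2 - 8*q - 48) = (q - 3)*(q + 2)*(q + 4)^2*(q^2 + q - 12) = (q - 3)*(q + 2)*(q + 4)^3*(q - 3)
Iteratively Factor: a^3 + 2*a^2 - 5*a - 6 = (a + 1)*(a^2 + a - 6) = (a - 2)*(a + 1)*(a + 3)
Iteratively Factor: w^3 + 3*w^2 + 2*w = (w)*(w^2 + 3*w + 2) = w*(w + 1)*(w + 2)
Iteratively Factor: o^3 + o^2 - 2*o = (o)*(o^2 + o - 2) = o*(o - 1)*(o + 2)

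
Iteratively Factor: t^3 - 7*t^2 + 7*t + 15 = (t - 5)*(t^2 - 2*t - 3) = (t - 5)*(t - 3)*(t + 1)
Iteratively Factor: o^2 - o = (o)*(o - 1)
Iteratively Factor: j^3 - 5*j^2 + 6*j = (j - 2)*(j^2 - 3*j) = j*(j - 2)*(j - 3)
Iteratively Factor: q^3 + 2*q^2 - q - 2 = (q + 2)*(q^2 - 1) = (q + 1)*(q + 2)*(q - 1)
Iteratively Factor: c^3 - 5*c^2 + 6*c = (c - 3)*(c^2 - 2*c) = c*(c - 3)*(c - 2)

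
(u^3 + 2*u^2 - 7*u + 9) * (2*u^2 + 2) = 2*u^5 + 4*u^4 - 12*u^3 + 22*u^2 - 14*u + 18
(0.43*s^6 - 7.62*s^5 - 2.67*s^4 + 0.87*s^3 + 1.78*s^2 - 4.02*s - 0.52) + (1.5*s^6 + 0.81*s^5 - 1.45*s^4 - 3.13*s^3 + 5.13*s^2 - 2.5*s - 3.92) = 1.93*s^6 - 6.81*s^5 - 4.12*s^4 - 2.26*s^3 + 6.91*s^2 - 6.52*s - 4.44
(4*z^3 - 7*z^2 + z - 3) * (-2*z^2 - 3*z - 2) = -8*z^5 + 2*z^4 + 11*z^3 + 17*z^2 + 7*z + 6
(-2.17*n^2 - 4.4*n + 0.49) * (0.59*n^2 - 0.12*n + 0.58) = -1.2803*n^4 - 2.3356*n^3 - 0.4415*n^2 - 2.6108*n + 0.2842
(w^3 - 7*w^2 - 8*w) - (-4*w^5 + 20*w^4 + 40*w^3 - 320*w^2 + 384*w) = 4*w^5 - 20*w^4 - 39*w^3 + 313*w^2 - 392*w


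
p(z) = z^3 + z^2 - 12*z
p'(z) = 3*z^2 + 2*z - 12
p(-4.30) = -9.42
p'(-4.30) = 34.87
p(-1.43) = 16.28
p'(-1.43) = -8.73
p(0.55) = -6.13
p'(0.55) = -9.99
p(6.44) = 231.28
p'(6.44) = 125.30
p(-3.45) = 12.24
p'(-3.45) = 16.81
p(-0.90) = 10.88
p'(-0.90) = -11.37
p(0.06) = -0.72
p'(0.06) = -11.87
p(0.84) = -8.78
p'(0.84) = -8.20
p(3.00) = 0.00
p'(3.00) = 21.00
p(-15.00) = -2970.00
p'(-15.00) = 633.00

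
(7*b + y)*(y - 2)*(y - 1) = 7*b*y^2 - 21*b*y + 14*b + y^3 - 3*y^2 + 2*y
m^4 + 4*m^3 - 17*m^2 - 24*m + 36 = (m - 3)*(m - 1)*(m + 2)*(m + 6)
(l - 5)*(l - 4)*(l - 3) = l^3 - 12*l^2 + 47*l - 60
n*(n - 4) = n^2 - 4*n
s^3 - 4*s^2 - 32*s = s*(s - 8)*(s + 4)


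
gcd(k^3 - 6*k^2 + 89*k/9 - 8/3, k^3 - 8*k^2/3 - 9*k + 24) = k^2 - 17*k/3 + 8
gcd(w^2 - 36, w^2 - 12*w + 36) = w - 6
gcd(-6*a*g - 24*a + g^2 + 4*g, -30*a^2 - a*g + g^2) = 6*a - g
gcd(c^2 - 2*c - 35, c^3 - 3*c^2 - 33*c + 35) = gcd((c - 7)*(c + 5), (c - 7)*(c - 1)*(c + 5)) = c^2 - 2*c - 35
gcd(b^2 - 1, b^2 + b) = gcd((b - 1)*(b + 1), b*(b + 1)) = b + 1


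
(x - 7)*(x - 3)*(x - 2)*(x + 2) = x^4 - 10*x^3 + 17*x^2 + 40*x - 84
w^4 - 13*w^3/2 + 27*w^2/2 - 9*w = w*(w - 3)*(w - 2)*(w - 3/2)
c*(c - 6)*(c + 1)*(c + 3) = c^4 - 2*c^3 - 21*c^2 - 18*c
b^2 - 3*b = b*(b - 3)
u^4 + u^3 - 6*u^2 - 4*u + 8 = (u - 2)*(u - 1)*(u + 2)^2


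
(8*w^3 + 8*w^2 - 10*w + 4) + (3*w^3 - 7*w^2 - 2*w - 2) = 11*w^3 + w^2 - 12*w + 2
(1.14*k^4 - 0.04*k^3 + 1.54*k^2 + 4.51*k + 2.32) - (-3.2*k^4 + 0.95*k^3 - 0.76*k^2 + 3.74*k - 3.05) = 4.34*k^4 - 0.99*k^3 + 2.3*k^2 + 0.77*k + 5.37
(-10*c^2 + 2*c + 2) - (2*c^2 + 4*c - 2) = -12*c^2 - 2*c + 4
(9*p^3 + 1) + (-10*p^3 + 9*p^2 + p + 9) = -p^3 + 9*p^2 + p + 10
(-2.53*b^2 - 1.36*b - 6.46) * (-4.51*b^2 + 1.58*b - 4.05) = 11.4103*b^4 + 2.1362*b^3 + 37.2323*b^2 - 4.6988*b + 26.163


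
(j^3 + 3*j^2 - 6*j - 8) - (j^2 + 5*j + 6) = j^3 + 2*j^2 - 11*j - 14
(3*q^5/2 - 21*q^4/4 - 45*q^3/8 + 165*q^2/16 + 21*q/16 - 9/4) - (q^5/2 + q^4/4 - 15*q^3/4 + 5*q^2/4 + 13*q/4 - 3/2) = q^5 - 11*q^4/2 - 15*q^3/8 + 145*q^2/16 - 31*q/16 - 3/4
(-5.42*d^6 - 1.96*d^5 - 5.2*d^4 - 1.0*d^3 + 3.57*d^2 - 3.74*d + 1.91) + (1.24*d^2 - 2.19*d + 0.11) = -5.42*d^6 - 1.96*d^5 - 5.2*d^4 - 1.0*d^3 + 4.81*d^2 - 5.93*d + 2.02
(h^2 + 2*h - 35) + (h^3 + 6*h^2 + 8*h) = h^3 + 7*h^2 + 10*h - 35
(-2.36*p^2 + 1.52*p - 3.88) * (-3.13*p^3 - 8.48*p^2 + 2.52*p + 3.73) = 7.3868*p^5 + 15.2552*p^4 - 6.6924*p^3 + 27.93*p^2 - 4.108*p - 14.4724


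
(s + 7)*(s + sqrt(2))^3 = s^4 + 3*sqrt(2)*s^3 + 7*s^3 + 6*s^2 + 21*sqrt(2)*s^2 + 2*sqrt(2)*s + 42*s + 14*sqrt(2)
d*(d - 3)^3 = d^4 - 9*d^3 + 27*d^2 - 27*d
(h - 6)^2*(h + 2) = h^3 - 10*h^2 + 12*h + 72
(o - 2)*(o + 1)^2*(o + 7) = o^4 + 7*o^3 - 3*o^2 - 23*o - 14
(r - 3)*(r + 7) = r^2 + 4*r - 21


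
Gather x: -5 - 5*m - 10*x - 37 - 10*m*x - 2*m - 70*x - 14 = -7*m + x*(-10*m - 80) - 56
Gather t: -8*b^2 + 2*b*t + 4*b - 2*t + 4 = -8*b^2 + 4*b + t*(2*b - 2) + 4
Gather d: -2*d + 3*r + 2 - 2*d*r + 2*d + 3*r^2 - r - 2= -2*d*r + 3*r^2 + 2*r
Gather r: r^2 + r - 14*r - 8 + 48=r^2 - 13*r + 40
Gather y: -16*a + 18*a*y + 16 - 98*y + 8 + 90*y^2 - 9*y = -16*a + 90*y^2 + y*(18*a - 107) + 24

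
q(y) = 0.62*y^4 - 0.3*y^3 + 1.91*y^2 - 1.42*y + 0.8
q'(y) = 2.48*y^3 - 0.9*y^2 + 3.82*y - 1.42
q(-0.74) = 3.20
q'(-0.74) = -5.74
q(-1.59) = 13.05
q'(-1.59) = -19.74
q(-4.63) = 363.01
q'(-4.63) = -284.55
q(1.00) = 1.61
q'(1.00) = 3.98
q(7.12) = 1572.58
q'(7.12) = 875.29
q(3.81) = 137.17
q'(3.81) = 137.23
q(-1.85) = 19.13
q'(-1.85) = -27.27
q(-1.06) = 5.59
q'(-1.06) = -9.43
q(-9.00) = 4454.81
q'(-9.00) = -1916.62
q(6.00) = 799.76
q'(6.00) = 524.78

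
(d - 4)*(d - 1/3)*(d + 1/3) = d^3 - 4*d^2 - d/9 + 4/9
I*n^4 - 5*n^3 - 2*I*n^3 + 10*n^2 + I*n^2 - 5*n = n*(n - 1)*(n + 5*I)*(I*n - I)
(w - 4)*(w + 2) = w^2 - 2*w - 8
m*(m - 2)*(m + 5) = m^3 + 3*m^2 - 10*m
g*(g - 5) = g^2 - 5*g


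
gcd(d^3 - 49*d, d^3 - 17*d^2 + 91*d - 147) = d - 7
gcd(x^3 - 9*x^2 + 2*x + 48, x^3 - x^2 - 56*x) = x - 8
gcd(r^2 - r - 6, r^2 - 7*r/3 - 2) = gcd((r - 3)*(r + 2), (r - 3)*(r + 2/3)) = r - 3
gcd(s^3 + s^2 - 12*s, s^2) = s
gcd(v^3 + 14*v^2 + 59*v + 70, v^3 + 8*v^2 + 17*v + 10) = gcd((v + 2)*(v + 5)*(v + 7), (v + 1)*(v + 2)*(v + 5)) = v^2 + 7*v + 10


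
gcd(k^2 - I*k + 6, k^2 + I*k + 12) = k - 3*I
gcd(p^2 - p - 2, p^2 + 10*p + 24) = 1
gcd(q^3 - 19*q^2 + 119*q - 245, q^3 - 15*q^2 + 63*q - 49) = q^2 - 14*q + 49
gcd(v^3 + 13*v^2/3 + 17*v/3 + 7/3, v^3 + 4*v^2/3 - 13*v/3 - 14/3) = v^2 + 10*v/3 + 7/3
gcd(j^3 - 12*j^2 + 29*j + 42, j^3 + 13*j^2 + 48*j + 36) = j + 1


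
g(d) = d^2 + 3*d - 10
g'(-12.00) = -21.00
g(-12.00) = 98.00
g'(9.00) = 21.00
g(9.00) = 98.00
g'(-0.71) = 1.58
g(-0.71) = -11.63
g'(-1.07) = 0.86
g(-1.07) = -12.07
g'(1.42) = 5.84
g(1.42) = -3.72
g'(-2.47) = -1.94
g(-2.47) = -11.31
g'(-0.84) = 1.32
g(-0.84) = -11.81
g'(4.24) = 11.48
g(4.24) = 20.70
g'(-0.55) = 1.90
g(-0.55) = -11.35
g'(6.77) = 16.54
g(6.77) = 56.14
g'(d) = 2*d + 3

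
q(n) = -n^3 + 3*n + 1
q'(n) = 3 - 3*n^2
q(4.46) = -74.34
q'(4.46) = -56.67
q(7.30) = -366.12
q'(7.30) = -156.87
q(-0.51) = -0.40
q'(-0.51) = 2.22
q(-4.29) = 67.08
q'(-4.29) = -52.21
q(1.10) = 2.97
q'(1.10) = -0.63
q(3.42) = -28.74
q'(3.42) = -32.09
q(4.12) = -56.57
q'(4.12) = -47.92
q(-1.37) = -0.54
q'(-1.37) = -2.63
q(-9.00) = 703.00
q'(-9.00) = -240.00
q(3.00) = -17.00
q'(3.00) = -24.00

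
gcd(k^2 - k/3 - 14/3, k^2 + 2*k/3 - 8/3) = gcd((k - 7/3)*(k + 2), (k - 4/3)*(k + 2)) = k + 2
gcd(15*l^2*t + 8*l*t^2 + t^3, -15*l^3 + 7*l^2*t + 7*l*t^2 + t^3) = 15*l^2 + 8*l*t + t^2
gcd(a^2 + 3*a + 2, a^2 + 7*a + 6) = a + 1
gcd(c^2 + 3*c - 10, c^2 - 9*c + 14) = c - 2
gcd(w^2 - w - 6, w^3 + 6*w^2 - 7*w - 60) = w - 3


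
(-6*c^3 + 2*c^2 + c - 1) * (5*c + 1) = -30*c^4 + 4*c^3 + 7*c^2 - 4*c - 1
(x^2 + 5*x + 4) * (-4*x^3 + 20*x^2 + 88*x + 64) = -4*x^5 + 172*x^3 + 584*x^2 + 672*x + 256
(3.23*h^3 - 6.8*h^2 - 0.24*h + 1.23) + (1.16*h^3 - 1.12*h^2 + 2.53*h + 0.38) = 4.39*h^3 - 7.92*h^2 + 2.29*h + 1.61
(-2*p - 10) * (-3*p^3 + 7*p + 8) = 6*p^4 + 30*p^3 - 14*p^2 - 86*p - 80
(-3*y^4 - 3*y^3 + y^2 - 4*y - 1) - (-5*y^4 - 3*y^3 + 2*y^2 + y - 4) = 2*y^4 - y^2 - 5*y + 3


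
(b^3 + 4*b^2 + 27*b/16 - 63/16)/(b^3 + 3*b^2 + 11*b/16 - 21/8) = (b + 3)/(b + 2)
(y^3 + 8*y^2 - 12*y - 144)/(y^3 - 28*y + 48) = (y + 6)/(y - 2)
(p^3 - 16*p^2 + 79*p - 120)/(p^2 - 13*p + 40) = p - 3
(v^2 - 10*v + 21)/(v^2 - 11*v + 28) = (v - 3)/(v - 4)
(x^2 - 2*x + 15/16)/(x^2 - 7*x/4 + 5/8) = (4*x - 3)/(2*(2*x - 1))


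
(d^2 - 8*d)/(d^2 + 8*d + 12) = d*(d - 8)/(d^2 + 8*d + 12)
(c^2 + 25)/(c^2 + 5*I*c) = (c - 5*I)/c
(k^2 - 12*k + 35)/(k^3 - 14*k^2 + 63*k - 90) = (k - 7)/(k^2 - 9*k + 18)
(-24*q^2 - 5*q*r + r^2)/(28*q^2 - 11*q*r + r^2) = (-24*q^2 - 5*q*r + r^2)/(28*q^2 - 11*q*r + r^2)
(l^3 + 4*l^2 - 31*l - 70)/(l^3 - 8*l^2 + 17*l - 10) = (l^2 + 9*l + 14)/(l^2 - 3*l + 2)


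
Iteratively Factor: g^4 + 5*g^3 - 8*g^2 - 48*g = (g + 4)*(g^3 + g^2 - 12*g) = (g + 4)^2*(g^2 - 3*g) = (g - 3)*(g + 4)^2*(g)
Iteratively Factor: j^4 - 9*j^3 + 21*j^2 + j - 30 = (j + 1)*(j^3 - 10*j^2 + 31*j - 30) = (j - 5)*(j + 1)*(j^2 - 5*j + 6) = (j - 5)*(j - 2)*(j + 1)*(j - 3)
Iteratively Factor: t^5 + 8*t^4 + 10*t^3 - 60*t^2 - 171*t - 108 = (t - 3)*(t^4 + 11*t^3 + 43*t^2 + 69*t + 36) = (t - 3)*(t + 3)*(t^3 + 8*t^2 + 19*t + 12) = (t - 3)*(t + 1)*(t + 3)*(t^2 + 7*t + 12) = (t - 3)*(t + 1)*(t + 3)^2*(t + 4)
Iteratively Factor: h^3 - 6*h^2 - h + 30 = (h + 2)*(h^2 - 8*h + 15) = (h - 3)*(h + 2)*(h - 5)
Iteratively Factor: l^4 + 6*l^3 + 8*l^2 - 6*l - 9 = (l + 3)*(l^3 + 3*l^2 - l - 3) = (l + 3)^2*(l^2 - 1) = (l - 1)*(l + 3)^2*(l + 1)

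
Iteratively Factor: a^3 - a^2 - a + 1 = (a + 1)*(a^2 - 2*a + 1) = (a - 1)*(a + 1)*(a - 1)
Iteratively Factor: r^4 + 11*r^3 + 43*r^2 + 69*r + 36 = (r + 1)*(r^3 + 10*r^2 + 33*r + 36) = (r + 1)*(r + 3)*(r^2 + 7*r + 12) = (r + 1)*(r + 3)*(r + 4)*(r + 3)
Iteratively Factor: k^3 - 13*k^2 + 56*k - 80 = (k - 4)*(k^2 - 9*k + 20) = (k - 5)*(k - 4)*(k - 4)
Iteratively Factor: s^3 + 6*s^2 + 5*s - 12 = (s - 1)*(s^2 + 7*s + 12) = (s - 1)*(s + 3)*(s + 4)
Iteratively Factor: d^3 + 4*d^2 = (d + 4)*(d^2) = d*(d + 4)*(d)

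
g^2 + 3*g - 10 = (g - 2)*(g + 5)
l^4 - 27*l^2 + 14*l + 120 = (l - 4)*(l - 3)*(l + 2)*(l + 5)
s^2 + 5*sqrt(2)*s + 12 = (s + 2*sqrt(2))*(s + 3*sqrt(2))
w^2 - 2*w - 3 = (w - 3)*(w + 1)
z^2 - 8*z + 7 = (z - 7)*(z - 1)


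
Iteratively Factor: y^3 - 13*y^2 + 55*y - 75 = (y - 3)*(y^2 - 10*y + 25) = (y - 5)*(y - 3)*(y - 5)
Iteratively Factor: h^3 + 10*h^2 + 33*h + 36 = (h + 3)*(h^2 + 7*h + 12) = (h + 3)^2*(h + 4)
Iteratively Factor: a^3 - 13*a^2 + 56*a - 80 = (a - 4)*(a^2 - 9*a + 20) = (a - 5)*(a - 4)*(a - 4)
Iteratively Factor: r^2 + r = (r)*(r + 1)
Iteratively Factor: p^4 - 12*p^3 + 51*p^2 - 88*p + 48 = (p - 4)*(p^3 - 8*p^2 + 19*p - 12) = (p - 4)^2*(p^2 - 4*p + 3) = (p - 4)^2*(p - 3)*(p - 1)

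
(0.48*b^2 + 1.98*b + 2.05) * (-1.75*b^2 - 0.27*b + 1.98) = -0.84*b^4 - 3.5946*b^3 - 3.1717*b^2 + 3.3669*b + 4.059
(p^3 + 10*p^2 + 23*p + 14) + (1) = p^3 + 10*p^2 + 23*p + 15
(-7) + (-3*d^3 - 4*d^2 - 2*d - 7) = -3*d^3 - 4*d^2 - 2*d - 14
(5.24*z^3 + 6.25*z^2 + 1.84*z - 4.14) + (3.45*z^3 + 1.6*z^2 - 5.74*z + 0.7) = 8.69*z^3 + 7.85*z^2 - 3.9*z - 3.44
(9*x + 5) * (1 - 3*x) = -27*x^2 - 6*x + 5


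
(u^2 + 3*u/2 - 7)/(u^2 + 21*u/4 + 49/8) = 4*(u - 2)/(4*u + 7)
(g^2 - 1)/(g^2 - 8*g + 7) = (g + 1)/(g - 7)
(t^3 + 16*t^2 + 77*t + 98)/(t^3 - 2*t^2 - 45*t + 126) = (t^2 + 9*t + 14)/(t^2 - 9*t + 18)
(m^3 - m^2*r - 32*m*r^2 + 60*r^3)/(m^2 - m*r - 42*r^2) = (-m^2 + 7*m*r - 10*r^2)/(-m + 7*r)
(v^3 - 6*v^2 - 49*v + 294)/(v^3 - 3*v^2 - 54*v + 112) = (v^2 - 13*v + 42)/(v^2 - 10*v + 16)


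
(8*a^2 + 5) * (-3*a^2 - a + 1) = -24*a^4 - 8*a^3 - 7*a^2 - 5*a + 5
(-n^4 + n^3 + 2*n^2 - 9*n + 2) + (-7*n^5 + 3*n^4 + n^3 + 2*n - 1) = -7*n^5 + 2*n^4 + 2*n^3 + 2*n^2 - 7*n + 1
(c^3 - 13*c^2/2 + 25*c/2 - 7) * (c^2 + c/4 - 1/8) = c^5 - 25*c^4/4 + 43*c^3/4 - 49*c^2/16 - 53*c/16 + 7/8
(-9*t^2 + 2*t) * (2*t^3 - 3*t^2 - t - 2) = -18*t^5 + 31*t^4 + 3*t^3 + 16*t^2 - 4*t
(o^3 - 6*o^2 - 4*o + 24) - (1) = o^3 - 6*o^2 - 4*o + 23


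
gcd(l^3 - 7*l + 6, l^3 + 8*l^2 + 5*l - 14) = l - 1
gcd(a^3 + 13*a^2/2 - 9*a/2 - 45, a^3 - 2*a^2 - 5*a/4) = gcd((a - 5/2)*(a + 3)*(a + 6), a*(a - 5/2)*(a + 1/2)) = a - 5/2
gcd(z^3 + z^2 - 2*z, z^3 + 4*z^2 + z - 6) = z^2 + z - 2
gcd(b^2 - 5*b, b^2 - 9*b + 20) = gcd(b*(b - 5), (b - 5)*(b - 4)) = b - 5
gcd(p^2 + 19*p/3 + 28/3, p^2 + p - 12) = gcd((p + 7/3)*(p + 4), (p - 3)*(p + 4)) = p + 4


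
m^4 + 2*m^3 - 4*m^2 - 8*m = m*(m - 2)*(m + 2)^2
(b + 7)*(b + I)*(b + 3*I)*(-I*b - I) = -I*b^4 + 4*b^3 - 8*I*b^3 + 32*b^2 - 4*I*b^2 + 28*b + 24*I*b + 21*I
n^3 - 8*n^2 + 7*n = n*(n - 7)*(n - 1)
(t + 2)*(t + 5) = t^2 + 7*t + 10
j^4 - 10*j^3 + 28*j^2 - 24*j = j*(j - 6)*(j - 2)^2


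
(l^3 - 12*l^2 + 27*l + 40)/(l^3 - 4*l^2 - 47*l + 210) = (l^2 - 7*l - 8)/(l^2 + l - 42)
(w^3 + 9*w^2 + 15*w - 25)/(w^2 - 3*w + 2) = (w^2 + 10*w + 25)/(w - 2)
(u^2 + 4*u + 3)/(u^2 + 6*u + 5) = (u + 3)/(u + 5)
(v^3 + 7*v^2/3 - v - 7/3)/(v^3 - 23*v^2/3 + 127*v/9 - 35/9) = 3*(3*v^3 + 7*v^2 - 3*v - 7)/(9*v^3 - 69*v^2 + 127*v - 35)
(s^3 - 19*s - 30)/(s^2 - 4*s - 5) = (s^2 + 5*s + 6)/(s + 1)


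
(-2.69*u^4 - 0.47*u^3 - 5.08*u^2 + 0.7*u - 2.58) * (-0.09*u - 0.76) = 0.2421*u^5 + 2.0867*u^4 + 0.8144*u^3 + 3.7978*u^2 - 0.2998*u + 1.9608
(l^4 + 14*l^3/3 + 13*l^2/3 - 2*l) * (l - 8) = l^5 - 10*l^4/3 - 33*l^3 - 110*l^2/3 + 16*l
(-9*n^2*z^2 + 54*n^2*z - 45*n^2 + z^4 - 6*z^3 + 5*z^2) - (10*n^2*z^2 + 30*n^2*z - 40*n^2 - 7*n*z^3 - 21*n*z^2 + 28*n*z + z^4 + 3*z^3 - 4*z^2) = -19*n^2*z^2 + 24*n^2*z - 5*n^2 + 7*n*z^3 + 21*n*z^2 - 28*n*z - 9*z^3 + 9*z^2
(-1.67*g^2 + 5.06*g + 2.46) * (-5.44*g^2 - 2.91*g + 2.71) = 9.0848*g^4 - 22.6667*g^3 - 32.6327*g^2 + 6.554*g + 6.6666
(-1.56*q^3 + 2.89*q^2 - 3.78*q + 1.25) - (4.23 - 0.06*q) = -1.56*q^3 + 2.89*q^2 - 3.72*q - 2.98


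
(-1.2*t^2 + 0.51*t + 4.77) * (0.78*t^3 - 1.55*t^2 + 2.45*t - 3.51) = -0.936*t^5 + 2.2578*t^4 - 0.00990000000000046*t^3 - 1.932*t^2 + 9.8964*t - 16.7427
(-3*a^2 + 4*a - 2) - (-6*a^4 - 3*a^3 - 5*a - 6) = 6*a^4 + 3*a^3 - 3*a^2 + 9*a + 4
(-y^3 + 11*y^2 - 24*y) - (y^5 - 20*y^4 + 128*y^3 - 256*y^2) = -y^5 + 20*y^4 - 129*y^3 + 267*y^2 - 24*y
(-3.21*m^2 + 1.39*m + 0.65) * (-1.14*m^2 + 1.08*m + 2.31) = 3.6594*m^4 - 5.0514*m^3 - 6.6549*m^2 + 3.9129*m + 1.5015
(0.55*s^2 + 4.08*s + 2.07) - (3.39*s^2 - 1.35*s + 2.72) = -2.84*s^2 + 5.43*s - 0.65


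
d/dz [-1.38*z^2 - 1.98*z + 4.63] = -2.76*z - 1.98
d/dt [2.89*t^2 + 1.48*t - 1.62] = 5.78*t + 1.48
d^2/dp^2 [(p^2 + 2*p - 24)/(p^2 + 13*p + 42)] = -22/(p^3 + 21*p^2 + 147*p + 343)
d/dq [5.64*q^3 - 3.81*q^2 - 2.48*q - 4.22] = 16.92*q^2 - 7.62*q - 2.48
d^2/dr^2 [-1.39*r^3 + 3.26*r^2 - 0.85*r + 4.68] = 6.52 - 8.34*r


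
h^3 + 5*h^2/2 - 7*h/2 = h*(h - 1)*(h + 7/2)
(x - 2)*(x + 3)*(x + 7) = x^3 + 8*x^2 + x - 42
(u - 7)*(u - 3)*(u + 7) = u^3 - 3*u^2 - 49*u + 147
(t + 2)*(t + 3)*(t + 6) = t^3 + 11*t^2 + 36*t + 36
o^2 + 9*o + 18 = (o + 3)*(o + 6)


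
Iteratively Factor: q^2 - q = (q)*(q - 1)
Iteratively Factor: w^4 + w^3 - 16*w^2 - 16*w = (w - 4)*(w^3 + 5*w^2 + 4*w) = (w - 4)*(w + 4)*(w^2 + w) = w*(w - 4)*(w + 4)*(w + 1)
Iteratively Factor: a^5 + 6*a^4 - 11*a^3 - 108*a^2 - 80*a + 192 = (a + 4)*(a^4 + 2*a^3 - 19*a^2 - 32*a + 48) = (a - 1)*(a + 4)*(a^3 + 3*a^2 - 16*a - 48) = (a - 4)*(a - 1)*(a + 4)*(a^2 + 7*a + 12) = (a - 4)*(a - 1)*(a + 3)*(a + 4)*(a + 4)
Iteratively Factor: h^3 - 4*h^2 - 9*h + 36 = (h - 3)*(h^2 - h - 12) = (h - 3)*(h + 3)*(h - 4)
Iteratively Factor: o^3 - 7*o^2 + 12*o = (o)*(o^2 - 7*o + 12) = o*(o - 3)*(o - 4)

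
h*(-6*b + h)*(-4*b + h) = 24*b^2*h - 10*b*h^2 + h^3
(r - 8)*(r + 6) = r^2 - 2*r - 48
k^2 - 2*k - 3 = (k - 3)*(k + 1)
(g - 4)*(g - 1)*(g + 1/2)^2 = g^4 - 4*g^3 - 3*g^2/4 + 11*g/4 + 1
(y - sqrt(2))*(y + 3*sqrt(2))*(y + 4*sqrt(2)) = y^3 + 6*sqrt(2)*y^2 + 10*y - 24*sqrt(2)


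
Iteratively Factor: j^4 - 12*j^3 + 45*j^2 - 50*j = (j)*(j^3 - 12*j^2 + 45*j - 50) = j*(j - 5)*(j^2 - 7*j + 10) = j*(j - 5)^2*(j - 2)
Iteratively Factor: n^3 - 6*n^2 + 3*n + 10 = (n - 2)*(n^2 - 4*n - 5) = (n - 2)*(n + 1)*(n - 5)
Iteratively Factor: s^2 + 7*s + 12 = (s + 3)*(s + 4)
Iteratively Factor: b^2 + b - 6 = (b + 3)*(b - 2)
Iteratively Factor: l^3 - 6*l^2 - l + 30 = (l - 3)*(l^2 - 3*l - 10) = (l - 5)*(l - 3)*(l + 2)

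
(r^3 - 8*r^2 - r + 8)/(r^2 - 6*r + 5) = (r^2 - 7*r - 8)/(r - 5)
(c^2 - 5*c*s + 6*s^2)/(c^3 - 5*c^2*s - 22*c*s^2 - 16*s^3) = (-c^2 + 5*c*s - 6*s^2)/(-c^3 + 5*c^2*s + 22*c*s^2 + 16*s^3)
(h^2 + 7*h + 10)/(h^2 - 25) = (h + 2)/(h - 5)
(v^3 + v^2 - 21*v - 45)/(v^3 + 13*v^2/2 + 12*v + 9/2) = 2*(v - 5)/(2*v + 1)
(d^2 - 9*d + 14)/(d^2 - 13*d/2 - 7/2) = 2*(d - 2)/(2*d + 1)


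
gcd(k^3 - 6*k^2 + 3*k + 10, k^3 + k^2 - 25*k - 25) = k^2 - 4*k - 5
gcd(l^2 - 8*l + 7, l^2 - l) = l - 1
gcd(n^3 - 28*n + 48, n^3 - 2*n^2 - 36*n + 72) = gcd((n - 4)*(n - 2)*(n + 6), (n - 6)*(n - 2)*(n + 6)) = n^2 + 4*n - 12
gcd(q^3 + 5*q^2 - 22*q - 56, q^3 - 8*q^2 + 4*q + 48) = q^2 - 2*q - 8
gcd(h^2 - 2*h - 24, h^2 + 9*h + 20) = h + 4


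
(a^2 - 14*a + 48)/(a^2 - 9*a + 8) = (a - 6)/(a - 1)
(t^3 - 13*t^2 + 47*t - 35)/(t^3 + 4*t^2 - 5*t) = (t^2 - 12*t + 35)/(t*(t + 5))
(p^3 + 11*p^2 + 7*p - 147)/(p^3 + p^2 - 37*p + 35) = (p^2 + 4*p - 21)/(p^2 - 6*p + 5)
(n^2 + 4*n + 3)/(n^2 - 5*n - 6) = (n + 3)/(n - 6)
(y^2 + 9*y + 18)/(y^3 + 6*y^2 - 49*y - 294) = (y + 3)/(y^2 - 49)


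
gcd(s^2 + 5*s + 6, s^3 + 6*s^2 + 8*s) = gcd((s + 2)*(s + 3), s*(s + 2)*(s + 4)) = s + 2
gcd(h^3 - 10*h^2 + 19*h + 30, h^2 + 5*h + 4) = h + 1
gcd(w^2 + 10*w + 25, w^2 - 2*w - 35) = w + 5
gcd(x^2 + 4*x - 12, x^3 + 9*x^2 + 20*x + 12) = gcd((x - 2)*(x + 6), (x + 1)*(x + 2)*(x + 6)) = x + 6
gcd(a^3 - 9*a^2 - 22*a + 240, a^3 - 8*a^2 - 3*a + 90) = a - 6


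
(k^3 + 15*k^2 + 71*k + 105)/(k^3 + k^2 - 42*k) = (k^2 + 8*k + 15)/(k*(k - 6))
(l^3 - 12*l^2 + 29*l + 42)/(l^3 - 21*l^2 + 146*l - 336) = (l + 1)/(l - 8)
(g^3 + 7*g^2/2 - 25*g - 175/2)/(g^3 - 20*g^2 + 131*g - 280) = (2*g^2 + 17*g + 35)/(2*(g^2 - 15*g + 56))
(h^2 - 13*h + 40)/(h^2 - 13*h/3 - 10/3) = 3*(h - 8)/(3*h + 2)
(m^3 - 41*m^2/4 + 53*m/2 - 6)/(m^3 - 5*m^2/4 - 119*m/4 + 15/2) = (m - 4)/(m + 5)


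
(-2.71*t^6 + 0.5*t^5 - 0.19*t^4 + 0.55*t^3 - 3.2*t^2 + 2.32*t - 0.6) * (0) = 0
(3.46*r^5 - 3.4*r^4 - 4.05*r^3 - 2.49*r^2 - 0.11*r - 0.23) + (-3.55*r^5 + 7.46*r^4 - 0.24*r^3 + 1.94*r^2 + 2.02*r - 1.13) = -0.0899999999999999*r^5 + 4.06*r^4 - 4.29*r^3 - 0.55*r^2 + 1.91*r - 1.36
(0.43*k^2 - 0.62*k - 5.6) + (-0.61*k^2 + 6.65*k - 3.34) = -0.18*k^2 + 6.03*k - 8.94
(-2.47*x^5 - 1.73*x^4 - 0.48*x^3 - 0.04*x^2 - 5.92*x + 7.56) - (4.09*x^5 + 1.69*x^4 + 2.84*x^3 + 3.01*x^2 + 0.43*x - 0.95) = -6.56*x^5 - 3.42*x^4 - 3.32*x^3 - 3.05*x^2 - 6.35*x + 8.51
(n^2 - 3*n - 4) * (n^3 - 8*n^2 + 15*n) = n^5 - 11*n^4 + 35*n^3 - 13*n^2 - 60*n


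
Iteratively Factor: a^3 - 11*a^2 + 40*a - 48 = (a - 3)*(a^2 - 8*a + 16) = (a - 4)*(a - 3)*(a - 4)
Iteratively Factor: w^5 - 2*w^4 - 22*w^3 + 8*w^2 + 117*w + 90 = (w + 3)*(w^4 - 5*w^3 - 7*w^2 + 29*w + 30) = (w + 1)*(w + 3)*(w^3 - 6*w^2 - w + 30) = (w + 1)*(w + 2)*(w + 3)*(w^2 - 8*w + 15) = (w - 5)*(w + 1)*(w + 2)*(w + 3)*(w - 3)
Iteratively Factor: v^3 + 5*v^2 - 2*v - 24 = (v - 2)*(v^2 + 7*v + 12) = (v - 2)*(v + 4)*(v + 3)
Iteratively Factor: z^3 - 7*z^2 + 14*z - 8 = (z - 4)*(z^2 - 3*z + 2) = (z - 4)*(z - 2)*(z - 1)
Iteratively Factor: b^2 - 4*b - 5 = (b + 1)*(b - 5)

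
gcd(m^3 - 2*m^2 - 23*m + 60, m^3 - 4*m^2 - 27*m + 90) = m^2 + 2*m - 15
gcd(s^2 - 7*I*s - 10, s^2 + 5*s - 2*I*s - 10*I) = s - 2*I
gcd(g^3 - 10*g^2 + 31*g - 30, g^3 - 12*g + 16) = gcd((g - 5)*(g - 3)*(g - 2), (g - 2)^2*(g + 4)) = g - 2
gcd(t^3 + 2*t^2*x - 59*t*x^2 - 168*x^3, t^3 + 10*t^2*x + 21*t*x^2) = t^2 + 10*t*x + 21*x^2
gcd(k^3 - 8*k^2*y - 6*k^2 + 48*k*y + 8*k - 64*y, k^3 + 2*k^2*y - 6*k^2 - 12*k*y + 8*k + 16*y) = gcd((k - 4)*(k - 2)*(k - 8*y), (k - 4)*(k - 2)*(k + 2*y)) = k^2 - 6*k + 8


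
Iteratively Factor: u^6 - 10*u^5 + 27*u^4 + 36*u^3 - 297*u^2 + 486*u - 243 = (u + 3)*(u^5 - 13*u^4 + 66*u^3 - 162*u^2 + 189*u - 81) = (u - 3)*(u + 3)*(u^4 - 10*u^3 + 36*u^2 - 54*u + 27) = (u - 3)*(u - 1)*(u + 3)*(u^3 - 9*u^2 + 27*u - 27) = (u - 3)^2*(u - 1)*(u + 3)*(u^2 - 6*u + 9) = (u - 3)^3*(u - 1)*(u + 3)*(u - 3)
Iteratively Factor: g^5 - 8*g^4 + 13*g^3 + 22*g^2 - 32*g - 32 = (g - 2)*(g^4 - 6*g^3 + g^2 + 24*g + 16) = (g - 2)*(g + 1)*(g^3 - 7*g^2 + 8*g + 16) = (g - 2)*(g + 1)^2*(g^2 - 8*g + 16) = (g - 4)*(g - 2)*(g + 1)^2*(g - 4)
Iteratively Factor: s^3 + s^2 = (s)*(s^2 + s) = s*(s + 1)*(s)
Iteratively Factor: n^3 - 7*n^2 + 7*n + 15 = (n - 3)*(n^2 - 4*n - 5) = (n - 5)*(n - 3)*(n + 1)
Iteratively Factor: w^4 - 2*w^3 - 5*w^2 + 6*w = (w)*(w^3 - 2*w^2 - 5*w + 6) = w*(w - 1)*(w^2 - w - 6) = w*(w - 1)*(w + 2)*(w - 3)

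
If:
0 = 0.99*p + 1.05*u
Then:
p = -1.06060606060606*u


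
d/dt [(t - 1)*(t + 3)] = 2*t + 2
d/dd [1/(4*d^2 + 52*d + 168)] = (-2*d - 13)/(4*(d^2 + 13*d + 42)^2)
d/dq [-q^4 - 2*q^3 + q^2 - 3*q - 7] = -4*q^3 - 6*q^2 + 2*q - 3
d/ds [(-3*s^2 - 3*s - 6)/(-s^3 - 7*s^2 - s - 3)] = 3*(-s^4 - 2*s^3 - 12*s^2 - 22*s + 1)/(s^6 + 14*s^5 + 51*s^4 + 20*s^3 + 43*s^2 + 6*s + 9)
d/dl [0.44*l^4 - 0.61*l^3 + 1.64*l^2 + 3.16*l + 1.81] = 1.76*l^3 - 1.83*l^2 + 3.28*l + 3.16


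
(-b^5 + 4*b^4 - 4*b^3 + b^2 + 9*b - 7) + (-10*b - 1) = -b^5 + 4*b^4 - 4*b^3 + b^2 - b - 8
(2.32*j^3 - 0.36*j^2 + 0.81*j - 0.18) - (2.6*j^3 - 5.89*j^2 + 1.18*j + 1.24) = -0.28*j^3 + 5.53*j^2 - 0.37*j - 1.42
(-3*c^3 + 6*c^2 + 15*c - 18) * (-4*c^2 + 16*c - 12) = 12*c^5 - 72*c^4 + 72*c^3 + 240*c^2 - 468*c + 216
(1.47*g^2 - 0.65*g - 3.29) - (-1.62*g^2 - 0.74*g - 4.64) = 3.09*g^2 + 0.09*g + 1.35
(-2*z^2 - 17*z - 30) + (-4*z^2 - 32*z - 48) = -6*z^2 - 49*z - 78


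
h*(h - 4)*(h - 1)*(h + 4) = h^4 - h^3 - 16*h^2 + 16*h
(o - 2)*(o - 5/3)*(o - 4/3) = o^3 - 5*o^2 + 74*o/9 - 40/9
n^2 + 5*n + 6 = (n + 2)*(n + 3)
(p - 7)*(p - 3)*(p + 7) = p^3 - 3*p^2 - 49*p + 147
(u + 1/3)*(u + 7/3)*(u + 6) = u^3 + 26*u^2/3 + 151*u/9 + 14/3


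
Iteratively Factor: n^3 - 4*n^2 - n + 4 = (n - 4)*(n^2 - 1) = (n - 4)*(n + 1)*(n - 1)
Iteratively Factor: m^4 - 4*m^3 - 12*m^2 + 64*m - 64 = (m + 4)*(m^3 - 8*m^2 + 20*m - 16) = (m - 4)*(m + 4)*(m^2 - 4*m + 4) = (m - 4)*(m - 2)*(m + 4)*(m - 2)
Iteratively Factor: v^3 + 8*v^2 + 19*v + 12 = (v + 1)*(v^2 + 7*v + 12) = (v + 1)*(v + 3)*(v + 4)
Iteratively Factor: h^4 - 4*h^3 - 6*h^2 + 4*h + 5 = (h - 1)*(h^3 - 3*h^2 - 9*h - 5) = (h - 1)*(h + 1)*(h^2 - 4*h - 5) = (h - 1)*(h + 1)^2*(h - 5)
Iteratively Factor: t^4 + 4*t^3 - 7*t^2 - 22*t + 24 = (t - 2)*(t^3 + 6*t^2 + 5*t - 12) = (t - 2)*(t + 3)*(t^2 + 3*t - 4) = (t - 2)*(t - 1)*(t + 3)*(t + 4)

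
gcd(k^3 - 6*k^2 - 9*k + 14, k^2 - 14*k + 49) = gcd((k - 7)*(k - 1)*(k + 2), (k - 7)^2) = k - 7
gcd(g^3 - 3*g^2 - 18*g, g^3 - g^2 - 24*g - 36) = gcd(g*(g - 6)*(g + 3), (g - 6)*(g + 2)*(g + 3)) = g^2 - 3*g - 18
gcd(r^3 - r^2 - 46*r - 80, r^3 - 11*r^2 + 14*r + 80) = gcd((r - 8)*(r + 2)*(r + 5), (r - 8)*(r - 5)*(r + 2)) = r^2 - 6*r - 16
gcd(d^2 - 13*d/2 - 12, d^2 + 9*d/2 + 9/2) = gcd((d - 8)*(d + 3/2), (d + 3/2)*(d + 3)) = d + 3/2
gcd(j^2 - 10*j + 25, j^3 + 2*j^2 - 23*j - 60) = j - 5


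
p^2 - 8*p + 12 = (p - 6)*(p - 2)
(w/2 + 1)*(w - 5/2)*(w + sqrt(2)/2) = w^3/2 - w^2/4 + sqrt(2)*w^2/4 - 5*w/2 - sqrt(2)*w/8 - 5*sqrt(2)/4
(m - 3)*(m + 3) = m^2 - 9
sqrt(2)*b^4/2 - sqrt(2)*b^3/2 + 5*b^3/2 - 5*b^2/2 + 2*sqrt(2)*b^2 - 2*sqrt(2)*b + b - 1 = (b - 1)*(b + sqrt(2)/2)*(b + sqrt(2))*(sqrt(2)*b/2 + 1)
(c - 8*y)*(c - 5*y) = c^2 - 13*c*y + 40*y^2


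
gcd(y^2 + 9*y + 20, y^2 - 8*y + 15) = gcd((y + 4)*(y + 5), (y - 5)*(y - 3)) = 1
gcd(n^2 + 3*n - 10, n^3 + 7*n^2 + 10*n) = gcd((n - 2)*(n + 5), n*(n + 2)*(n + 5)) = n + 5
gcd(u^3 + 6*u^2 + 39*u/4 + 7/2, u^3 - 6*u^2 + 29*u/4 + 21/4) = u + 1/2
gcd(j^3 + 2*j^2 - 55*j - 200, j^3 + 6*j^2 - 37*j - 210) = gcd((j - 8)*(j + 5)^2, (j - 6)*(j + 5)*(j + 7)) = j + 5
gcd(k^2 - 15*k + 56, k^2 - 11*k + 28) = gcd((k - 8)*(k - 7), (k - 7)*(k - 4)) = k - 7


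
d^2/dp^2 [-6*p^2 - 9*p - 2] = -12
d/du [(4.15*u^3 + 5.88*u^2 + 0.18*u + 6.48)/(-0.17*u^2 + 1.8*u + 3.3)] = (-0.7055*u^4 + 14.94*u^3 + 51.6996*u^2 + 41.0112*u - 11.07)/(0.0289*u^4 - 0.612*u^3 + 2.118*u^2 + 11.88*u + 10.89)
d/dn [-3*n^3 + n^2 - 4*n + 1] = -9*n^2 + 2*n - 4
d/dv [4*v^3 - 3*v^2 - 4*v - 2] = 12*v^2 - 6*v - 4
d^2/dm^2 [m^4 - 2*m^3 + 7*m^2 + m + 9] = 12*m^2 - 12*m + 14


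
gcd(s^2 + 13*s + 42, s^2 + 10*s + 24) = s + 6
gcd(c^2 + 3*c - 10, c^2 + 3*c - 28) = 1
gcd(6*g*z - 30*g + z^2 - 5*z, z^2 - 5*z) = z - 5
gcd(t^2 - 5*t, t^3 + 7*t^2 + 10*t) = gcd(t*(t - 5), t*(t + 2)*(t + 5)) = t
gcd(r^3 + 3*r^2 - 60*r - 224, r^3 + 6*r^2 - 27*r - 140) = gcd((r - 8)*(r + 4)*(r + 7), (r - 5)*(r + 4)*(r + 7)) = r^2 + 11*r + 28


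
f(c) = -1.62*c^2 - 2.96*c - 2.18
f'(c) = -3.24*c - 2.96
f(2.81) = -23.29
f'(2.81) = -12.06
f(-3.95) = -15.76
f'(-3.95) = 9.84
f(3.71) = -35.46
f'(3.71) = -14.98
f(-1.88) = -2.34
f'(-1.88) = 3.13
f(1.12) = -7.53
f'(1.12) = -6.59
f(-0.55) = -1.04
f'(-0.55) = -1.18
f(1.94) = -14.02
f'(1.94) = -9.25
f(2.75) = -22.57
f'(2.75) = -11.87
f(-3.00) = -7.88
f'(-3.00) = 6.76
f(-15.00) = -322.28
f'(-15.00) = 45.64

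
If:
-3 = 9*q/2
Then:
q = -2/3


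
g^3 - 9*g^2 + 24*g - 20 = (g - 5)*(g - 2)^2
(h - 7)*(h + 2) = h^2 - 5*h - 14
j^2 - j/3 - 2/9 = (j - 2/3)*(j + 1/3)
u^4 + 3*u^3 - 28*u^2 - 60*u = u*(u - 5)*(u + 2)*(u + 6)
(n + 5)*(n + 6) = n^2 + 11*n + 30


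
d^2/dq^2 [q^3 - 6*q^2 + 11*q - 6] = 6*q - 12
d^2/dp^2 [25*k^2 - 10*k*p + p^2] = 2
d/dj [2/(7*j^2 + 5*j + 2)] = 2*(-14*j - 5)/(7*j^2 + 5*j + 2)^2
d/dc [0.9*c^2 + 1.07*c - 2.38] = 1.8*c + 1.07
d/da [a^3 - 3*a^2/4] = 3*a*(2*a - 1)/2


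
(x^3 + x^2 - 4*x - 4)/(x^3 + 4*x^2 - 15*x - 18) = (x^2 - 4)/(x^2 + 3*x - 18)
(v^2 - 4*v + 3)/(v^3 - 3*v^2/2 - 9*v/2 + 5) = 2*(v - 3)/(2*v^2 - v - 10)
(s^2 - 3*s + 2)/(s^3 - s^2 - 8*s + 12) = (s - 1)/(s^2 + s - 6)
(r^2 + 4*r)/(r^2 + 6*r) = (r + 4)/(r + 6)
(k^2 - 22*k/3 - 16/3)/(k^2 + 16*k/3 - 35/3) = (3*k^2 - 22*k - 16)/(3*k^2 + 16*k - 35)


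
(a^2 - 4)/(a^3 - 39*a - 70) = (a - 2)/(a^2 - 2*a - 35)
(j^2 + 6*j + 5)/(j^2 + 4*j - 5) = (j + 1)/(j - 1)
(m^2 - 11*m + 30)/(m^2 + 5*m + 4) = (m^2 - 11*m + 30)/(m^2 + 5*m + 4)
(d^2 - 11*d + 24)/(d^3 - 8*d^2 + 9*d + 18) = (d - 8)/(d^2 - 5*d - 6)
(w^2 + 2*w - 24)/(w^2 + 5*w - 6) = (w - 4)/(w - 1)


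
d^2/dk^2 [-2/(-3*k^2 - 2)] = 12*(9*k^2 - 2)/(3*k^2 + 2)^3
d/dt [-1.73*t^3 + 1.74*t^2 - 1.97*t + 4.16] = -5.19*t^2 + 3.48*t - 1.97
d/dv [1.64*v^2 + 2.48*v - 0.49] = 3.28*v + 2.48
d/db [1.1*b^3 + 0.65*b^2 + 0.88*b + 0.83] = 3.3*b^2 + 1.3*b + 0.88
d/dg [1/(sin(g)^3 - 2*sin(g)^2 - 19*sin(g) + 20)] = (-3*sin(g)^2 + 4*sin(g) + 19)*cos(g)/(sin(g)^3 - 2*sin(g)^2 - 19*sin(g) + 20)^2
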